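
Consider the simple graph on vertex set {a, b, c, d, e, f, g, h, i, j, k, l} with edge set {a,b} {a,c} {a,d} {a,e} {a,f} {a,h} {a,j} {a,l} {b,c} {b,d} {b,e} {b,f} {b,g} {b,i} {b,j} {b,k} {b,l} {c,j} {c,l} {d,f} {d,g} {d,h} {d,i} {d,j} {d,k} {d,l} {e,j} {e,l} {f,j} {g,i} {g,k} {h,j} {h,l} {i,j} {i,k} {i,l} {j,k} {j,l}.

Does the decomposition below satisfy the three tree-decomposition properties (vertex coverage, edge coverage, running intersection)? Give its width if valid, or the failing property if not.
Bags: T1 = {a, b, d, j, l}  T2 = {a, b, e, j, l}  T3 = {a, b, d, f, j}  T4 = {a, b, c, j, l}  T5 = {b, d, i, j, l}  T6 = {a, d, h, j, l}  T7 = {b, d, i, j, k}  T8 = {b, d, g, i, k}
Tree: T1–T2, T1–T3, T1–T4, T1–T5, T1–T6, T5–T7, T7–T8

Every vertex of G appears in some bag (union = {a, b, c, d, e, f, g, h, i, j, k, l}); every edge is covered by a bag; and for each vertex v the set of bags containing v is connected in the bag tree. The decomposition is therefore valid. The largest bag has 5 vertices, so the width is 4.

Yes; width 4.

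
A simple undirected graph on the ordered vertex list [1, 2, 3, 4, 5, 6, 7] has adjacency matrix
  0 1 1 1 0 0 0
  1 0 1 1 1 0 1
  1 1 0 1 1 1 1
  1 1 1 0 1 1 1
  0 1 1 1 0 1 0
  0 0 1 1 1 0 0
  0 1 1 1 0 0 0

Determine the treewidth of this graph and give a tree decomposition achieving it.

Each bag holds 4 vertices, so the decomposition has width 3, which upper-bounds the treewidth. On the other hand G contains the 4-clique {1, 2, 3, 4}. A clique must lie in a single bag of any decomposition, so no decomposition can have width below 3. Combining the bounds, tw(G) = 3.

Treewidth 3.
One such decomposition:
Bags: B1 = {3, 4, 5, 6}  B2 = {2, 3, 4, 5}  B3 = {2, 3, 4, 7}  B4 = {1, 2, 3, 4}
Tree: B1–B2, B2–B3, B2–B4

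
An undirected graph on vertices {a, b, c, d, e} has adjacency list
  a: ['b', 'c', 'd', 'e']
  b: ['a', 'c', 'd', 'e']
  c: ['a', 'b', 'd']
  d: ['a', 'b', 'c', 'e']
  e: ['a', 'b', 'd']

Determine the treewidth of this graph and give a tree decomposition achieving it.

The largest bag has 4 vertices, giving width 3; this decomposition certifies tw(G) ≤ 3. On the other hand G contains the 4-clique {a, b, d, e}. A clique must lie in a single bag of any decomposition, so no decomposition can have width below 3. Combining the bounds, tw(G) = 3.

Treewidth 3.
One such decomposition:
Bags: B1 = {a, b, c, d}  B2 = {a, b, d, e}
Tree: B1–B2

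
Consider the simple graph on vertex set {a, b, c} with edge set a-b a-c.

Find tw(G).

1

A width-1 tree decomposition is:
Bags: B1 = {a, b}  B2 = {a, c}
Tree: B1–B2
Every bag has size at most 2, so the width is 2 − 1 = 1 and tw(G) ≤ 1. Any graph with an edge has treewidth ≥ 1, and G has the edge b–a. Combining the bounds, tw(G) = 1.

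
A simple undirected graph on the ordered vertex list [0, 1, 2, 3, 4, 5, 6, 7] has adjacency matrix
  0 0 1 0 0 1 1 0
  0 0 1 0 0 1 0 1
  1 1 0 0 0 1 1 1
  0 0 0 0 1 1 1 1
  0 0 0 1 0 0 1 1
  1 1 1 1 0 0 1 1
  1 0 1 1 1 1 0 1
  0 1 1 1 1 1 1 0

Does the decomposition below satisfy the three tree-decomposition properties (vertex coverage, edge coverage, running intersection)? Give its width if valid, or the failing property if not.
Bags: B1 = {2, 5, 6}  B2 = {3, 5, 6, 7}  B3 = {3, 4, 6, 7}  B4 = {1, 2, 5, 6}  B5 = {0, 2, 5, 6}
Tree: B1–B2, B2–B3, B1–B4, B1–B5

A tree decomposition must satisfy three properties: every vertex lies in some bag; for every edge, both endpoints lie together in some bag; and for every vertex, the bags containing it form a connected subtree. Here edge (7,2) lies in no bag, so the decomposition is invalid.

No — edge (7,2) lies in no bag.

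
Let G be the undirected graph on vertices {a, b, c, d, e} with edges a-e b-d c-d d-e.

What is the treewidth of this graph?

1

A width-1 tree decomposition is:
Bags: B1 = {b, d}  B2 = {d, e}  B3 = {c, d}  B4 = {a, e}
Tree: B1–B2, B2–B3, B2–B4
Every bag has size at most 2, so the width is 2 − 1 = 1 and tw(G) ≤ 1. Any graph with an edge has treewidth ≥ 1, and G has the edge b–d. The upper and lower bounds meet at 1, so that is the treewidth.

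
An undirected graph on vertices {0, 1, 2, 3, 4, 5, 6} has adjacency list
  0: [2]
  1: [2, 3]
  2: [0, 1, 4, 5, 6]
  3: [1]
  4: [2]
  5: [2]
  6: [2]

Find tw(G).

A width-1 tree decomposition is:
Bags: B1 = {0, 2}  B2 = {2, 6}  B3 = {1, 2}  B4 = {2, 4}  B5 = {1, 3}  B6 = {2, 5}
Tree: B1–B2, B2–B3, B3–B4, B3–B5, B2–B6
The largest bag has 2 vertices, giving width 1; this decomposition certifies tw(G) ≤ 1. G has an edge, so its treewidth is at least 1. The upper and lower bounds meet at 1, so that is the treewidth.

1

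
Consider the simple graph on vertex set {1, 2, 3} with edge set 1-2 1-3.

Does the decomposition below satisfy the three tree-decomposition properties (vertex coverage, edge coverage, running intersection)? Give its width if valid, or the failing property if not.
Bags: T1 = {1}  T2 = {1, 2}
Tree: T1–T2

A tree decomposition must satisfy three properties: every vertex lies in some bag; for every edge, both endpoints lie together in some bag; and for every vertex, the bags containing it form a connected subtree. Here vertex 3 appears in no bag, so the decomposition is invalid.

No — vertex 3 appears in no bag.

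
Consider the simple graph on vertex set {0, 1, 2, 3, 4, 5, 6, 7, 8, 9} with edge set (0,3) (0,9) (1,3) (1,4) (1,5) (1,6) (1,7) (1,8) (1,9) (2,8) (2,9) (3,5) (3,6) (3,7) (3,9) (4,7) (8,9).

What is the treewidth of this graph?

A width-2 tree decomposition is:
Bags: B1 = {1, 3, 9}  B2 = {1, 8, 9}  B3 = {1, 3, 7}  B4 = {1, 3, 6}  B5 = {2, 8, 9}  B6 = {0, 3, 9}  B7 = {1, 4, 7}  B8 = {1, 3, 5}
Tree: B1–B2, B1–B3, B1–B4, B2–B5, B1–B6, B3–B7, B3–B8
Each bag holds 3 vertices, so the decomposition has width 2, which upper-bounds the treewidth. On the other hand G contains the 3-clique {0, 3, 9}. A clique must lie in a single bag of any decomposition, so no decomposition can have width below 2. Hence tw(G) = 2 exactly.

2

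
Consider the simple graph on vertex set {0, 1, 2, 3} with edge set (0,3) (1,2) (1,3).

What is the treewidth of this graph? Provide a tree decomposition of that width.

Treewidth 1.
One optimal decomposition is:
Bags: B1 = {1, 3}  B2 = {0, 3}  B3 = {1, 2}
Tree: B1–B2, B1–B3

Each bag holds 2 vertices, so the decomposition has width 1, which upper-bounds the treewidth. G has an edge, so its treewidth is at least 1. Therefore the treewidth is 1.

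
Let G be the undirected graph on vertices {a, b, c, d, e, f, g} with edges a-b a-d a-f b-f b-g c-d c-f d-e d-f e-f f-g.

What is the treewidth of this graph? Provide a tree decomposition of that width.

Every bag has size at most 3, so the width is 3 − 1 = 2 and tw(G) ≤ 2. Conversely, {d, e, f} is a clique of size 3, and the vertices of any clique must share a bag in every tree decomposition; so some bag has ≥ 3 vertices and tw(G) ≥ 2. Hence tw(G) = 2 exactly.

Treewidth 2.
Bags: B1 = {a, d, f}  B2 = {d, e, f}  B3 = {c, d, f}  B4 = {a, b, f}  B5 = {b, f, g}
Tree: B1–B2, B2–B3, B1–B4, B4–B5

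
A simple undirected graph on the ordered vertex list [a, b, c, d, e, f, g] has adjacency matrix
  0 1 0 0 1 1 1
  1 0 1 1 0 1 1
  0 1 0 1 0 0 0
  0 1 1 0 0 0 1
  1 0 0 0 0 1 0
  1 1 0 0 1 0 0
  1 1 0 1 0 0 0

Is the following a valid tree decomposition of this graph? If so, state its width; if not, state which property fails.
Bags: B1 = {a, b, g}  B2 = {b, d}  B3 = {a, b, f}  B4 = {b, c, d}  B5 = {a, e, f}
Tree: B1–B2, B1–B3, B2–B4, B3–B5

A tree decomposition must satisfy three properties: every vertex lies in some bag; for every edge, both endpoints lie together in some bag; and for every vertex, the bags containing it form a connected subtree. Here edge (g,d) lies in no bag, so the decomposition is invalid.

No — edge (g,d) lies in no bag.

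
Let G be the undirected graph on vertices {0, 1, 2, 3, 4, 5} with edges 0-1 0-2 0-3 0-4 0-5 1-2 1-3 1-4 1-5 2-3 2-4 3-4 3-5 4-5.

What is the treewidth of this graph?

A width-4 tree decomposition is:
Bags: B1 = {0, 1, 3, 4, 5}  B2 = {0, 1, 2, 3, 4}
Tree: B1–B2
The largest bag has 5 vertices, giving width 4; this decomposition certifies tw(G) ≤ 4. Conversely, {0, 1, 2, 3, 4} is a clique of size 5, and the vertices of any clique must share a bag in every tree decomposition; so some bag has ≥ 5 vertices and tw(G) ≥ 4. The upper and lower bounds meet at 4, so that is the treewidth.

4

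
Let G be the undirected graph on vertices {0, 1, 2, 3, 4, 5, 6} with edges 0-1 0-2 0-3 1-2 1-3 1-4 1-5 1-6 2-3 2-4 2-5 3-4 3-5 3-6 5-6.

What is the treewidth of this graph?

A width-3 tree decomposition is:
Bags: B1 = {1, 2, 3, 5}  B2 = {1, 2, 3, 4}  B3 = {1, 3, 5, 6}  B4 = {0, 1, 2, 3}
Tree: B1–B2, B1–B3, B2–B4
Every bag has size at most 4, so the width is 4 − 1 = 3 and tw(G) ≤ 3. On the other hand G contains the 4-clique {0, 1, 2, 3}. A clique must lie in a single bag of any decomposition, so no decomposition can have width below 3. The upper and lower bounds meet at 3, so that is the treewidth.

3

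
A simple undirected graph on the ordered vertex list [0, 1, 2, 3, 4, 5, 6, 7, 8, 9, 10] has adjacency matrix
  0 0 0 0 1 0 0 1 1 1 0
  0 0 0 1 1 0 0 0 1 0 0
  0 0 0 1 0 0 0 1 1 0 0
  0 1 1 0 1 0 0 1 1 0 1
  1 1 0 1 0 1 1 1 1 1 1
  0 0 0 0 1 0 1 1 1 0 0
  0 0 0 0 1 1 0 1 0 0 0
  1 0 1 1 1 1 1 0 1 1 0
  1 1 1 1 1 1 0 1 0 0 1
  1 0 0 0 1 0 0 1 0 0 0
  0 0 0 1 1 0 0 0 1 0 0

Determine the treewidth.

A width-3 tree decomposition is:
Bags: B1 = {2, 3, 7, 8}  B2 = {3, 4, 7, 8}  B3 = {4, 5, 7, 8}  B4 = {4, 5, 6, 7}  B5 = {1, 3, 4, 8}  B6 = {0, 4, 7, 8}  B7 = {3, 4, 8, 10}  B8 = {0, 4, 7, 9}
Tree: B1–B2, B2–B3, B3–B4, B2–B5, B3–B6, B2–B7, B6–B8
Every bag has size at most 4, so the width is 4 − 1 = 3 and tw(G) ≤ 3. For the lower bound, the 4 vertices {2, 3, 7, 8} are pairwise adjacent, and any tree decomposition puts a clique entirely inside one bag — forcing width ≥ 3. Therefore the treewidth is 3.

3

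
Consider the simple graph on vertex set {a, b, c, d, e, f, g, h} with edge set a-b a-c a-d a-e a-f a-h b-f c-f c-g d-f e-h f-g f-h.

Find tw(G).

2

A width-2 tree decomposition is:
Bags: B1 = {a, c, f}  B2 = {a, b, f}  B3 = {a, f, h}  B4 = {a, e, h}  B5 = {c, f, g}  B6 = {a, d, f}
Tree: B1–B2, B2–B3, B3–B4, B1–B5, B1–B6
Every bag has size at most 3, so the width is 3 − 1 = 2 and tw(G) ≤ 2. On the other hand G contains the 3-clique {a, e, h}. A clique must lie in a single bag of any decomposition, so no decomposition can have width below 2. Hence tw(G) = 2 exactly.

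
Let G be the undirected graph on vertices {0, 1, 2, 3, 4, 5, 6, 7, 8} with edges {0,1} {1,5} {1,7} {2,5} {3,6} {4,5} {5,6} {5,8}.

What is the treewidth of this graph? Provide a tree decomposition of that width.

Treewidth 1.
Bags: B1 = {5, 8}  B2 = {4, 5}  B3 = {1, 5}  B4 = {5, 6}  B5 = {2, 5}  B6 = {0, 1}  B7 = {1, 7}  B8 = {3, 6}
Tree: B1–B2, B1–B3, B3–B4, B1–B5, B3–B6, B6–B7, B4–B8

Each bag holds 2 vertices, so the decomposition has width 1, which upper-bounds the treewidth. G has an edge, so its treewidth is at least 1. Combining the bounds, tw(G) = 1.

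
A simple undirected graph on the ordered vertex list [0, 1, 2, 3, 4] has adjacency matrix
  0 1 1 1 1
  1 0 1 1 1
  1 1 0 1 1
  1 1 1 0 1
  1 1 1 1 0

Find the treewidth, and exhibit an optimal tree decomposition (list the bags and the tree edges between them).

With just one bag of size 5, the width is 5 − 1 = 4, so tw(G) ≤ 4. For the lower bound, the 5 vertices {0, 1, 2, 3, 4} are pairwise adjacent, and any tree decomposition puts a clique entirely inside one bag — forcing width ≥ 4. Hence tw(G) = 4 exactly.

Treewidth 4.
Bags: B1 = {0, 1, 2, 3, 4}
Tree: (single bag)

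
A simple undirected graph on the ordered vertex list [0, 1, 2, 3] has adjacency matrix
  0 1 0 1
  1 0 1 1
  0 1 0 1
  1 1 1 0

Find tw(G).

2

A width-2 tree decomposition is:
Bags: B1 = {0, 1, 3}  B2 = {1, 2, 3}
Tree: B1–B2
Every bag has size at most 3, so the width is 3 − 1 = 2 and tw(G) ≤ 2. For the lower bound, the 3 vertices {0, 1, 3} are pairwise adjacent, and any tree decomposition puts a clique entirely inside one bag — forcing width ≥ 2. Therefore the treewidth is 2.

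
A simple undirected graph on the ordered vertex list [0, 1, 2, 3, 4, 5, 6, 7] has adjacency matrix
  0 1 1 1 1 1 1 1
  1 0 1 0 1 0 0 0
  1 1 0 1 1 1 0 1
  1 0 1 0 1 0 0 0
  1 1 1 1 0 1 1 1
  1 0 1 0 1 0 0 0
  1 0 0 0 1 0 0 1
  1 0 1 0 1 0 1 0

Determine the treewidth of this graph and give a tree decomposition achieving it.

The largest bag has 4 vertices, giving width 3; this decomposition certifies tw(G) ≤ 3. On the other hand G contains the 4-clique {0, 1, 2, 4}. A clique must lie in a single bag of any decomposition, so no decomposition can have width below 3. The upper and lower bounds meet at 3, so that is the treewidth.

Treewidth 3.
One such decomposition:
Bags: B1 = {0, 2, 4, 7}  B2 = {0, 2, 4, 5}  B3 = {0, 2, 3, 4}  B4 = {0, 1, 2, 4}  B5 = {0, 4, 6, 7}
Tree: B1–B2, B1–B3, B2–B4, B1–B5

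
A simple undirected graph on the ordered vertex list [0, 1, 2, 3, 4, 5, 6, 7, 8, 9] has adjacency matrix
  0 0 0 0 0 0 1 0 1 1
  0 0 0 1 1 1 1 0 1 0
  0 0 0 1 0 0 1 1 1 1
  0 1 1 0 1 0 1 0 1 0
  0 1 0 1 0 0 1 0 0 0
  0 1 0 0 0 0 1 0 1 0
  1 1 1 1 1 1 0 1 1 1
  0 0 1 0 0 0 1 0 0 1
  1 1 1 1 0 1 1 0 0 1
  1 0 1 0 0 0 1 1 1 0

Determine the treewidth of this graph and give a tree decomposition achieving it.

Treewidth 3.
Bags: B1 = {1, 3, 6, 8}  B2 = {1, 3, 4, 6}  B3 = {2, 3, 6, 8}  B4 = {2, 6, 8, 9}  B5 = {0, 6, 8, 9}  B6 = {2, 6, 7, 9}  B7 = {1, 5, 6, 8}
Tree: B1–B2, B1–B3, B3–B4, B4–B5, B4–B6, B1–B7

The largest bag has 4 vertices, giving width 3; this decomposition certifies tw(G) ≤ 3. For the lower bound, the 4 vertices {0, 6, 8, 9} are pairwise adjacent, and any tree decomposition puts a clique entirely inside one bag — forcing width ≥ 3. Therefore the treewidth is 3.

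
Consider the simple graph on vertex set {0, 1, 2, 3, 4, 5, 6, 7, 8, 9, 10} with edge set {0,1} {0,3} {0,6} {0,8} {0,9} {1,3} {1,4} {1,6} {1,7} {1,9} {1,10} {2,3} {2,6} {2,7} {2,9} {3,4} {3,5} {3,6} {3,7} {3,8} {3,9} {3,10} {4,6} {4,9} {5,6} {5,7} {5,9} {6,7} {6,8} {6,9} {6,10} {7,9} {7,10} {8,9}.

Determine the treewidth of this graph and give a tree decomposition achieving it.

Treewidth 4.
Bags: B1 = {3, 5, 6, 7, 9}  B2 = {1, 3, 6, 7, 9}  B3 = {0, 1, 3, 6, 9}  B4 = {0, 3, 6, 8, 9}  B5 = {1, 3, 4, 6, 9}  B6 = {1, 3, 6, 7, 10}  B7 = {2, 3, 6, 7, 9}
Tree: B1–B2, B2–B3, B3–B4, B2–B5, B2–B6, B2–B7

Every bag has size at most 5, so the width is 5 − 1 = 4 and tw(G) ≤ 4. For the lower bound, the 5 vertices {0, 3, 6, 8, 9} are pairwise adjacent, and any tree decomposition puts a clique entirely inside one bag — forcing width ≥ 4. The upper and lower bounds meet at 4, so that is the treewidth.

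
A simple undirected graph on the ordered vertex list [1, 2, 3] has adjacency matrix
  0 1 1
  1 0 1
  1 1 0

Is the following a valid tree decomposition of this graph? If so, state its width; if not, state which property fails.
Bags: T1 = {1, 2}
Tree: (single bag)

A tree decomposition must satisfy three properties: every vertex lies in some bag; for every edge, both endpoints lie together in some bag; and for every vertex, the bags containing it form a connected subtree. Here vertex 3 appears in no bag, so the decomposition is invalid.

No — vertex 3 appears in no bag.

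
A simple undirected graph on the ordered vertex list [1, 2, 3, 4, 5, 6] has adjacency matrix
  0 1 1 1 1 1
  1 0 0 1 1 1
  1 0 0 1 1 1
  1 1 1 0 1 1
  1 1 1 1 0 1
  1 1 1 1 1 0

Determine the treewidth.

4

A width-4 tree decomposition is:
Bags: B1 = {1, 2, 4, 5, 6}  B2 = {1, 3, 4, 5, 6}
Tree: B1–B2
Every bag has size at most 5, so the width is 5 − 1 = 4 and tw(G) ≤ 4. On the other hand G contains the 5-clique {1, 2, 4, 5, 6}. A clique must lie in a single bag of any decomposition, so no decomposition can have width below 4. Combining the bounds, tw(G) = 4.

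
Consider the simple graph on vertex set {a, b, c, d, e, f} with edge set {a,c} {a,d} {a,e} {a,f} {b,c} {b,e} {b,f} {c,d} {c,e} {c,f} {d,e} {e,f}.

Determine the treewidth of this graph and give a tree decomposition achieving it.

Treewidth 3.
One optimal decomposition is:
Bags: B1 = {a, c, e, f}  B2 = {b, c, e, f}  B3 = {a, c, d, e}
Tree: B1–B2, B1–B3

Each bag holds 4 vertices, so the decomposition has width 3, which upper-bounds the treewidth. Conversely, {a, c, d, e} is a clique of size 4, and the vertices of any clique must share a bag in every tree decomposition; so some bag has ≥ 4 vertices and tw(G) ≥ 3. Hence tw(G) = 3 exactly.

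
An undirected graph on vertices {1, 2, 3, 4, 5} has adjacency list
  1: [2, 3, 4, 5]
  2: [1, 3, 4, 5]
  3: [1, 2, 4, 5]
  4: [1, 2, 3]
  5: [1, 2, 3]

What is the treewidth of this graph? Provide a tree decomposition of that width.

The largest bag has 4 vertices, giving width 3; this decomposition certifies tw(G) ≤ 3. For the lower bound, the 4 vertices {1, 2, 3, 4} are pairwise adjacent, and any tree decomposition puts a clique entirely inside one bag — forcing width ≥ 3. Combining the bounds, tw(G) = 3.

Treewidth 3.
One optimal decomposition is:
Bags: B1 = {1, 2, 3, 4}  B2 = {1, 2, 3, 5}
Tree: B1–B2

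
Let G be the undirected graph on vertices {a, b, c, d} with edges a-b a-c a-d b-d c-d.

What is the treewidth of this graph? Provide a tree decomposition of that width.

The largest bag has 3 vertices, giving width 2; this decomposition certifies tw(G) ≤ 2. On the other hand G contains the 3-clique {a, c, d}. A clique must lie in a single bag of any decomposition, so no decomposition can have width below 2. Hence tw(G) = 2 exactly.

Treewidth 2.
One such decomposition:
Bags: B1 = {a, b, d}  B2 = {a, c, d}
Tree: B1–B2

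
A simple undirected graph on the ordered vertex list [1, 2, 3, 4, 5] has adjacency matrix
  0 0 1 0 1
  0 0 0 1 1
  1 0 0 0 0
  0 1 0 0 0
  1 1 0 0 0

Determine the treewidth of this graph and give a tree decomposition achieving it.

Treewidth 1.
Bags: B1 = {1, 3}  B2 = {1, 5}  B3 = {2, 5}  B4 = {2, 4}
Tree: B1–B2, B2–B3, B3–B4

Each bag holds 2 vertices, so the decomposition has width 1, which upper-bounds the treewidth. Any graph with an edge has treewidth ≥ 1, and G has the edge 3–1. The upper and lower bounds meet at 1, so that is the treewidth.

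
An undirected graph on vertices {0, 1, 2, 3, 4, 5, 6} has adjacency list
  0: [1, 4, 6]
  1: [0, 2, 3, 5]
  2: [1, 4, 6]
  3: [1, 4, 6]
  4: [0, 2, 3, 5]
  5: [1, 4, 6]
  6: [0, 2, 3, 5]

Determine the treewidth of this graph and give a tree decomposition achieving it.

Every bag has size at most 4, so the width is 4 − 1 = 3 and tw(G) ≤ 3. For the lower bound: the 4 vertex sets {3,6}, {1,5}, {4}, {2} are disjoint, each induces a connected subgraph, and every pair is joined by at least one edge of G. Contracting each set to a single vertex therefore yields K_{4} as a minor, and since treewidth is minor-monotone, tw(G) ≥ tw(K_{4}) = 3. Hence tw(G) = 3 exactly.

Treewidth 3.
One optimal decomposition is:
Bags: B1 = {1, 3, 4, 6}  B2 = {1, 4, 5, 6}  B3 = {1, 2, 4, 6}  B4 = {0, 1, 4, 6}
Tree: B1–B2, B2–B3, B3–B4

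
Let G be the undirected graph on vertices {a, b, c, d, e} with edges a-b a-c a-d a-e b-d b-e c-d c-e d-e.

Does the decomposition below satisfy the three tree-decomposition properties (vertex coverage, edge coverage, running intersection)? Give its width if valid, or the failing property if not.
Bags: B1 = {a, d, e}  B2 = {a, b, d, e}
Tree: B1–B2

A tree decomposition must satisfy three properties: every vertex lies in some bag; for every edge, both endpoints lie together in some bag; and for every vertex, the bags containing it form a connected subtree. Here vertex c appears in no bag, so the decomposition is invalid.

No — vertex c appears in no bag.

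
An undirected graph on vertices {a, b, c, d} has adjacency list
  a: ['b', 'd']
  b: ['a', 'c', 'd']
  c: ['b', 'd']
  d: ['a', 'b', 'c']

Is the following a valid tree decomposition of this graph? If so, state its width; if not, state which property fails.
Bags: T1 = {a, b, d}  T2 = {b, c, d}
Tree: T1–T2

Checking the three conditions: (i) the bags cover all of {a, b, c, d}; (ii) for each edge, some bag contains both endpoints; (iii) the bags containing any fixed vertex form a subtree. All hold, so the decomposition is valid with width 3 − 1 = 2.

Yes; width 2.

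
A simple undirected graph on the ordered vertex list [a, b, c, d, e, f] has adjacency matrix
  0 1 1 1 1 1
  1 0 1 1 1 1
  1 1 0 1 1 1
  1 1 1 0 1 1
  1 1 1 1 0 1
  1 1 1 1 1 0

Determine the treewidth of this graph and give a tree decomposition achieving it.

With just one bag of size 6, the width is 6 − 1 = 5, so tw(G) ≤ 5. For the lower bound, the 6 vertices {a, b, c, d, e, f} are pairwise adjacent, and any tree decomposition puts a clique entirely inside one bag — forcing width ≥ 5. Therefore the treewidth is 5.

Treewidth 5.
Bags: B1 = {a, b, c, d, e, f}
Tree: (single bag)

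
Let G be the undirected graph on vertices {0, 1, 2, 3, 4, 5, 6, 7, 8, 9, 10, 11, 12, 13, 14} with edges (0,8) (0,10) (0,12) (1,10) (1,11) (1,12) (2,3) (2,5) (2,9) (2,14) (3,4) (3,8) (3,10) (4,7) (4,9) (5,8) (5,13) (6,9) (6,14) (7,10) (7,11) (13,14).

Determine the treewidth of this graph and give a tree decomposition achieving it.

The largest bag has 4 vertices, giving width 3; this decomposition certifies tw(G) ≤ 3. For the lower bound: the 4 vertex sets {1,11,12}, {0}, {10}, {3,4,7,8} are disjoint, each induces a connected subgraph, and every pair is joined by at least one edge of G. Contracting each set to a single vertex therefore yields K_{4} as a minor, and since treewidth is minor-monotone, tw(G) ≥ tw(K_{4}) = 3. Hence tw(G) = 3 exactly.

Treewidth 3.
One such decomposition:
Bags: B1 = {0, 1, 11, 12}  B2 = {0, 1, 10, 11}  B3 = {0, 7, 10, 11}  B4 = {0, 7, 8, 10}  B5 = {3, 7, 8, 10}  B6 = {3, 4, 7, 8}  B7 = {3, 4, 5, 8}  B8 = {2, 3, 4, 5}  B9 = {2, 4, 5, 9}  B10 = {2, 5, 9, 13}  B11 = {2, 9, 13, 14}  B12 = {6, 9, 13, 14}
Tree: B1–B2, B2–B3, B3–B4, B4–B5, B5–B6, B6–B7, B7–B8, B8–B9, B9–B10, B10–B11, B11–B12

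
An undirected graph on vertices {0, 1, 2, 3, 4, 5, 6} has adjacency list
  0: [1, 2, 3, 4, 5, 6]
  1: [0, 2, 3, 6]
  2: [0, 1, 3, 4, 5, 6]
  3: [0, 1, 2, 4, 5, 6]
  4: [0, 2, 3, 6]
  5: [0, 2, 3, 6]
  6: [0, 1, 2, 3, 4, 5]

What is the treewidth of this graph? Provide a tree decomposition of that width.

Each bag holds 5 vertices, so the decomposition has width 4, which upper-bounds the treewidth. On the other hand G contains the 5-clique {0, 1, 2, 3, 6}. A clique must lie in a single bag of any decomposition, so no decomposition can have width below 4. Hence tw(G) = 4 exactly.

Treewidth 4.
One optimal decomposition is:
Bags: B1 = {0, 1, 2, 3, 6}  B2 = {0, 2, 3, 4, 6}  B3 = {0, 2, 3, 5, 6}
Tree: B1–B2, B1–B3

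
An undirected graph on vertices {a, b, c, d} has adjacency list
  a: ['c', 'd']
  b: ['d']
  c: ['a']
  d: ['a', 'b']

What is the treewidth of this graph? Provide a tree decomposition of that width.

Treewidth 1.
Bags: B1 = {a, c}  B2 = {a, d}  B3 = {b, d}
Tree: B1–B2, B2–B3

Each bag holds 2 vertices, so the decomposition has width 1, which upper-bounds the treewidth. Since G has at least one edge (e.g. c–a), it is not an edgeless graph, so tw(G) ≥ 1. Hence tw(G) = 1 exactly.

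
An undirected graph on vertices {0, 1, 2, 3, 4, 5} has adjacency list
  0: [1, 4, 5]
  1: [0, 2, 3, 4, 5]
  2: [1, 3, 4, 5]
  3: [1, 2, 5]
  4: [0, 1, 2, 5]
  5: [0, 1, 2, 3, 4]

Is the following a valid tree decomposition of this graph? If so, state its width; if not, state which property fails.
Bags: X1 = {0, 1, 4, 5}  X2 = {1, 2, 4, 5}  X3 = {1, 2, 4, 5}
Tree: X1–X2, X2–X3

No — vertex 3 appears in no bag.

A tree decomposition must satisfy three properties: every vertex lies in some bag; for every edge, both endpoints lie together in some bag; and for every vertex, the bags containing it form a connected subtree. Here vertex 3 appears in no bag, so the decomposition is invalid.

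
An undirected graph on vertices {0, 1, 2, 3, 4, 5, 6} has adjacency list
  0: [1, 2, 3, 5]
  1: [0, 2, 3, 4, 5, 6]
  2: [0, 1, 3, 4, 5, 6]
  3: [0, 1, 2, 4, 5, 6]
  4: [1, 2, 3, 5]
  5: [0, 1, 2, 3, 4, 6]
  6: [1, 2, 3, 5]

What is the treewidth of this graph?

A width-4 tree decomposition is:
Bags: B1 = {1, 2, 3, 5, 6}  B2 = {0, 1, 2, 3, 5}  B3 = {1, 2, 3, 4, 5}
Tree: B1–B2, B2–B3
Each bag holds 5 vertices, so the decomposition has width 4, which upper-bounds the treewidth. For the lower bound, the 5 vertices {0, 1, 2, 3, 5} are pairwise adjacent, and any tree decomposition puts a clique entirely inside one bag — forcing width ≥ 4. Hence tw(G) = 4 exactly.

4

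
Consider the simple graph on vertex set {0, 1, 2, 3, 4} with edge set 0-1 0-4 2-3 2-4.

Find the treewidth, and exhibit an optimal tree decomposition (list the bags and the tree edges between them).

Each bag holds 2 vertices, so the decomposition has width 1, which upper-bounds the treewidth. G has an edge, so its treewidth is at least 1. Therefore the treewidth is 1.

Treewidth 1.
One optimal decomposition is:
Bags: B1 = {2, 4}  B2 = {0, 4}  B3 = {2, 3}  B4 = {0, 1}
Tree: B1–B2, B1–B3, B2–B4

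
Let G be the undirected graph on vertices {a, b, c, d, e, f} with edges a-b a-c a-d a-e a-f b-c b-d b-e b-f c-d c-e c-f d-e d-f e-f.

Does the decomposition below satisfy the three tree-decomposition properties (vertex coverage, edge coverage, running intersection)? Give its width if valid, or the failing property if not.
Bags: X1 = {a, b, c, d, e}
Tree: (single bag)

No — vertex f appears in no bag.

A tree decomposition must satisfy three properties: every vertex lies in some bag; for every edge, both endpoints lie together in some bag; and for every vertex, the bags containing it form a connected subtree. Here vertex f appears in no bag, so the decomposition is invalid.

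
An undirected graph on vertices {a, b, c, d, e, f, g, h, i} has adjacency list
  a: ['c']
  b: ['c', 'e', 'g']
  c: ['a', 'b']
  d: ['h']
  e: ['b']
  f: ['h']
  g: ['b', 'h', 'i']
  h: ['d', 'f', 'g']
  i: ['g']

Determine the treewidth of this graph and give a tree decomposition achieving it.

Every bag has size at most 2, so the width is 2 − 1 = 1 and tw(G) ≤ 1. G has an edge, so its treewidth is at least 1. Hence tw(G) = 1 exactly.

Treewidth 1.
One optimal decomposition is:
Bags: B1 = {b, g}  B2 = {b, c}  B3 = {b, e}  B4 = {g, h}  B5 = {g, i}  B6 = {a, c}  B7 = {f, h}  B8 = {d, h}
Tree: B1–B2, B2–B3, B1–B4, B1–B5, B2–B6, B4–B7, B4–B8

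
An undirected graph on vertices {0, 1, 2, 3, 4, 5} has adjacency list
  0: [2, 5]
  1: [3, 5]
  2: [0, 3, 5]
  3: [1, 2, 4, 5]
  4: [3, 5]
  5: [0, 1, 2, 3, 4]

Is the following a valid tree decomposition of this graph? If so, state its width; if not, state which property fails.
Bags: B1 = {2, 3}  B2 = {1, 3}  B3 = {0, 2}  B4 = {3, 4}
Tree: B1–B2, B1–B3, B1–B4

A tree decomposition must satisfy three properties: every vertex lies in some bag; for every edge, both endpoints lie together in some bag; and for every vertex, the bags containing it form a connected subtree. Here vertex 5 appears in no bag, so the decomposition is invalid.

No — vertex 5 appears in no bag.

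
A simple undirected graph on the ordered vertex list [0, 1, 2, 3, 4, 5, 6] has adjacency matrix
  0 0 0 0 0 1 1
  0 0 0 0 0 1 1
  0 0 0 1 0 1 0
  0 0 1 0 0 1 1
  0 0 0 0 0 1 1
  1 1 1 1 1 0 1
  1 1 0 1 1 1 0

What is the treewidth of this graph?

A width-2 tree decomposition is:
Bags: B1 = {2, 3, 5}  B2 = {3, 5, 6}  B3 = {0, 5, 6}  B4 = {4, 5, 6}  B5 = {1, 5, 6}
Tree: B1–B2, B2–B3, B2–B4, B2–B5
Every bag has size at most 3, so the width is 3 − 1 = 2 and tw(G) ≤ 2. Conversely, {2, 3, 5} is a clique of size 3, and the vertices of any clique must share a bag in every tree decomposition; so some bag has ≥ 3 vertices and tw(G) ≥ 2. Combining the bounds, tw(G) = 2.

2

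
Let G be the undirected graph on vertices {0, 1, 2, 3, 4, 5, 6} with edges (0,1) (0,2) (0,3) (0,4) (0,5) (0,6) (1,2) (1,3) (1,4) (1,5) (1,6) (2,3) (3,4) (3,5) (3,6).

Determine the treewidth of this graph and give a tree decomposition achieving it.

Treewidth 3.
One optimal decomposition is:
Bags: B1 = {0, 1, 3, 4}  B2 = {0, 1, 3, 6}  B3 = {0, 1, 2, 3}  B4 = {0, 1, 3, 5}
Tree: B1–B2, B1–B3, B2–B4

Each bag holds 4 vertices, so the decomposition has width 3, which upper-bounds the treewidth. On the other hand G contains the 4-clique {0, 1, 2, 3}. A clique must lie in a single bag of any decomposition, so no decomposition can have width below 3. Hence tw(G) = 3 exactly.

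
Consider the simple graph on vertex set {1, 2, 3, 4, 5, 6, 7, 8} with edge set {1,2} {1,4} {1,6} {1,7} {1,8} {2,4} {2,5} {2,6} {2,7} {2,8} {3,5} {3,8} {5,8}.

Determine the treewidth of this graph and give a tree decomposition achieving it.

Treewidth 2.
One optimal decomposition is:
Bags: B1 = {1, 2, 8}  B2 = {2, 5, 8}  B3 = {1, 2, 4}  B4 = {1, 2, 7}  B5 = {3, 5, 8}  B6 = {1, 2, 6}
Tree: B1–B2, B1–B3, B3–B4, B2–B5, B1–B6

The largest bag has 3 vertices, giving width 2; this decomposition certifies tw(G) ≤ 2. For the lower bound, the 3 vertices {1, 2, 8} are pairwise adjacent, and any tree decomposition puts a clique entirely inside one bag — forcing width ≥ 2. Hence tw(G) = 2 exactly.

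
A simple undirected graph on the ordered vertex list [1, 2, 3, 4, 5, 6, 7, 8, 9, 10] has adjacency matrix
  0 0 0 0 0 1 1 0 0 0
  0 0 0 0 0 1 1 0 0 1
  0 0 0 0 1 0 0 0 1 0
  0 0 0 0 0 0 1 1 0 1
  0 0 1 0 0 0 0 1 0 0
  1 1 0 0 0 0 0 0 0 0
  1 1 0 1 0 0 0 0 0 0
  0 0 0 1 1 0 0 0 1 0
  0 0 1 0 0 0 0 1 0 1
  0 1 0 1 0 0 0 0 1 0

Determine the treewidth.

A width-2 tree decomposition is:
Bags: B1 = {3, 5, 9}  B2 = {5, 8, 9}  B3 = {8, 9, 10}  B4 = {4, 8, 10}  B5 = {2, 4, 10}  B6 = {2, 4, 7}  B7 = {2, 6, 7}  B8 = {1, 6, 7}
Tree: B1–B2, B2–B3, B3–B4, B4–B5, B5–B6, B6–B7, B7–B8
Each bag holds 3 vertices, so the decomposition has width 2, which upper-bounds the treewidth. For the lower bound, G contains the cycle 3–5–8–9–3, so G is not a forest; only forests have treewidth ≤ 1, hence tw(G) ≥ 2. Hence tw(G) = 2 exactly.

2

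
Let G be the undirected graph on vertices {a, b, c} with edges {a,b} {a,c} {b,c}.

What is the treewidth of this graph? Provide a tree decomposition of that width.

A single bag containing all 3 vertices is trivially a valid decomposition of width 2. On the other hand G contains the 3-clique {a, b, c}. A clique must lie in a single bag of any decomposition, so no decomposition can have width below 2. Therefore the treewidth is 2.

Treewidth 2.
One such decomposition:
Bags: B1 = {a, b, c}
Tree: (single bag)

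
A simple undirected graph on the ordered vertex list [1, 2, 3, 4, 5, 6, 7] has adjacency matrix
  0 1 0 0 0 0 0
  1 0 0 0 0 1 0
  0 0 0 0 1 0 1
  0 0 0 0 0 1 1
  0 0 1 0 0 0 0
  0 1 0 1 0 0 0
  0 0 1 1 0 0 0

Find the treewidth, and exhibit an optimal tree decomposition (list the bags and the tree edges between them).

Treewidth 1.
Bags: B1 = {1, 2}  B2 = {2, 6}  B3 = {4, 6}  B4 = {4, 7}  B5 = {3, 7}  B6 = {3, 5}
Tree: B1–B2, B2–B3, B3–B4, B4–B5, B5–B6

Every bag has size at most 2, so the width is 2 − 1 = 1 and tw(G) ≤ 1. Any graph with an edge has treewidth ≥ 1, and G has the edge 1–2. Therefore the treewidth is 1.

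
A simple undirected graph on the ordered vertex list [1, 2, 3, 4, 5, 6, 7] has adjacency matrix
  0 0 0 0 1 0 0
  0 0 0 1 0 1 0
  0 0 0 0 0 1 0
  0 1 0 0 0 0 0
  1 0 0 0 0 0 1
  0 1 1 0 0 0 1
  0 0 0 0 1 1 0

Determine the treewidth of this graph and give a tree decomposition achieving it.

Treewidth 1.
Bags: B1 = {1, 5}  B2 = {5, 7}  B3 = {6, 7}  B4 = {2, 6}  B5 = {3, 6}  B6 = {2, 4}
Tree: B1–B2, B2–B3, B3–B4, B3–B5, B4–B6

Every bag has size at most 2, so the width is 2 − 1 = 1 and tw(G) ≤ 1. G has an edge, so its treewidth is at least 1. Hence tw(G) = 1 exactly.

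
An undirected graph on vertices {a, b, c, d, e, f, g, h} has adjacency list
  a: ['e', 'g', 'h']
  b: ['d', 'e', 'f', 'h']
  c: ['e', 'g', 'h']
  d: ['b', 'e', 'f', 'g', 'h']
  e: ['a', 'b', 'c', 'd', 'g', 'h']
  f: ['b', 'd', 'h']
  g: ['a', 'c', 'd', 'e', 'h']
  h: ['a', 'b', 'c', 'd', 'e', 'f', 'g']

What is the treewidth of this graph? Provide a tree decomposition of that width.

Treewidth 3.
Bags: B1 = {d, e, g, h}  B2 = {b, d, e, h}  B3 = {b, d, f, h}  B4 = {c, e, g, h}  B5 = {a, e, g, h}
Tree: B1–B2, B2–B3, B1–B4, B1–B5

The largest bag has 4 vertices, giving width 3; this decomposition certifies tw(G) ≤ 3. For the lower bound, the 4 vertices {d, e, g, h} are pairwise adjacent, and any tree decomposition puts a clique entirely inside one bag — forcing width ≥ 3. Hence tw(G) = 3 exactly.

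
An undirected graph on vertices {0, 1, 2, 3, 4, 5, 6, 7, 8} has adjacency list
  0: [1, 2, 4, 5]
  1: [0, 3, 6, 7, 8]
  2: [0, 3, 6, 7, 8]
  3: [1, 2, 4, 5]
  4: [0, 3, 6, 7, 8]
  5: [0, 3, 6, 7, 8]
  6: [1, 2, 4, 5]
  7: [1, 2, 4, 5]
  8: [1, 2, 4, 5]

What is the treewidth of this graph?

4

A width-4 tree decomposition is:
Bags: B1 = {1, 2, 4, 5, 6}  B2 = {1, 2, 4, 5, 7}  B3 = {1, 2, 3, 4, 5}  B4 = {0, 1, 2, 4, 5}  B5 = {1, 2, 4, 5, 8}
Tree: B1–B2, B2–B3, B3–B4, B4–B5
Every bag has size at most 5, so the width is 5 − 1 = 4 and tw(G) ≤ 4. For the lower bound: the 5 vertex sets {1,6}, {4,7}, {3,5}, {2}, {0} are disjoint, each induces a connected subgraph, and every pair is joined by at least one edge of G. Contracting each set to a single vertex therefore yields K_{5} as a minor, and since treewidth is minor-monotone, tw(G) ≥ tw(K_{5}) = 4. Therefore the treewidth is 4.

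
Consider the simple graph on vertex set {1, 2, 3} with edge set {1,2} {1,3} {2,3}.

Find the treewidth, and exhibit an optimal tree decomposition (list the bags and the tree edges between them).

Treewidth 2.
Bags: B1 = {1, 2, 3}
Tree: (single bag)

With just one bag of size 3, the width is 3 − 1 = 2, so tw(G) ≤ 2. On the other hand G contains the 3-clique {1, 2, 3}. A clique must lie in a single bag of any decomposition, so no decomposition can have width below 2. The upper and lower bounds meet at 2, so that is the treewidth.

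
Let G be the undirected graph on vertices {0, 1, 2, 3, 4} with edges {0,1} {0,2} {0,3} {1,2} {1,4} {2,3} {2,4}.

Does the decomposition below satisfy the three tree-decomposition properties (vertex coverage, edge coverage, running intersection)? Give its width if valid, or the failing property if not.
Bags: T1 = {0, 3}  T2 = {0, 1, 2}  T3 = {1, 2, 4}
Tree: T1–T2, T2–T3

A tree decomposition must satisfy three properties: every vertex lies in some bag; for every edge, both endpoints lie together in some bag; and for every vertex, the bags containing it form a connected subtree. Here edge (2,3) lies in no bag, so the decomposition is invalid.

No — edge (2,3) lies in no bag.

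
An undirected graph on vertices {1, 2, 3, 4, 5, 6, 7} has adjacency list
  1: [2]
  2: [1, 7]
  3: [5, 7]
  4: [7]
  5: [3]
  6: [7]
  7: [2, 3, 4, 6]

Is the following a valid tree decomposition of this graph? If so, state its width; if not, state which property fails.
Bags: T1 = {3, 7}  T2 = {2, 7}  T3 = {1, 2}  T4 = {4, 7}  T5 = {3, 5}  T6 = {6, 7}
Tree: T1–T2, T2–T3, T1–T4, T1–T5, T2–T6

Vertex coverage: the bags together contain {1, 2, 3, 4, 5, 6, 7}, the full vertex set. Edge coverage: each edge of G has both endpoints in at least one bag. Running intersection: for every vertex, the bags containing it form a connected subtree. All three properties hold, so this is a valid tree decomposition of width max|bag| − 1 = 1, and hence tw(G) ≤ 1.

Yes; width 1.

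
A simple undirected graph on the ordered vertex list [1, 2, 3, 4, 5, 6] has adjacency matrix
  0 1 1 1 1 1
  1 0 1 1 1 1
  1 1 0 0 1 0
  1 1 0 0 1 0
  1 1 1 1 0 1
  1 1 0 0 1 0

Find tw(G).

A width-3 tree decomposition is:
Bags: B1 = {1, 2, 3, 5}  B2 = {1, 2, 4, 5}  B3 = {1, 2, 5, 6}
Tree: B1–B2, B2–B3
Each bag holds 4 vertices, so the decomposition has width 3, which upper-bounds the treewidth. For the lower bound, the 4 vertices {1, 2, 3, 5} are pairwise adjacent, and any tree decomposition puts a clique entirely inside one bag — forcing width ≥ 3. The upper and lower bounds meet at 3, so that is the treewidth.

3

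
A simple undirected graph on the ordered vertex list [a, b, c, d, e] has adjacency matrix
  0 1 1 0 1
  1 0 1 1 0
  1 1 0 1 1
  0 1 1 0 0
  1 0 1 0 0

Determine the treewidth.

2

A width-2 tree decomposition is:
Bags: B1 = {b, c, d}  B2 = {a, b, c}  B3 = {a, c, e}
Tree: B1–B2, B2–B3
Every bag has size at most 3, so the width is 3 − 1 = 2 and tw(G) ≤ 2. On the other hand G contains the 3-clique {b, c, d}. A clique must lie in a single bag of any decomposition, so no decomposition can have width below 2. Therefore the treewidth is 2.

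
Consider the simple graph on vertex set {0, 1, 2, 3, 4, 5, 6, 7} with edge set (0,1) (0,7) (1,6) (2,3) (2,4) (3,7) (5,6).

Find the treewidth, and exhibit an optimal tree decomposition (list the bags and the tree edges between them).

Treewidth 1.
One optimal decomposition is:
Bags: B1 = {5, 6}  B2 = {1, 6}  B3 = {0, 1}  B4 = {0, 7}  B5 = {3, 7}  B6 = {2, 3}  B7 = {2, 4}
Tree: B1–B2, B2–B3, B3–B4, B4–B5, B5–B6, B6–B7

Every bag has size at most 2, so the width is 2 − 1 = 1 and tw(G) ≤ 1. Since G has at least one edge (e.g. 5–6), it is not an edgeless graph, so tw(G) ≥ 1. Therefore the treewidth is 1.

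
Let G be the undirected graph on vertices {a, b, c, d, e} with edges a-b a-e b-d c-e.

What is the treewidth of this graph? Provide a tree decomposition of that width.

The largest bag has 2 vertices, giving width 1; this decomposition certifies tw(G) ≤ 1. G has an edge, so its treewidth is at least 1. Hence tw(G) = 1 exactly.

Treewidth 1.
Bags: B1 = {c, e}  B2 = {a, e}  B3 = {a, b}  B4 = {b, d}
Tree: B1–B2, B2–B3, B3–B4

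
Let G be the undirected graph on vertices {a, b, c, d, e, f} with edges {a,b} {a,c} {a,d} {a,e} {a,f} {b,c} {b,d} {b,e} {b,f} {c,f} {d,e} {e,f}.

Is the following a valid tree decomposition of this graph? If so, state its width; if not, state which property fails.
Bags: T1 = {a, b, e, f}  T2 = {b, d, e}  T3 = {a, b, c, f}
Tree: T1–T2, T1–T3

No — edge (a,d) lies in no bag.

A tree decomposition must satisfy three properties: every vertex lies in some bag; for every edge, both endpoints lie together in some bag; and for every vertex, the bags containing it form a connected subtree. Here edge (a,d) lies in no bag, so the decomposition is invalid.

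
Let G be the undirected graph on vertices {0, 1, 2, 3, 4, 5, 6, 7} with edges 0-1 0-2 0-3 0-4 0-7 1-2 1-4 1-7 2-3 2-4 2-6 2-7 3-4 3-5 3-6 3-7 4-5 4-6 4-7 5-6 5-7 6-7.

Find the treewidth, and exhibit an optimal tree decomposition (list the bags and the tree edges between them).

The largest bag has 5 vertices, giving width 4; this decomposition certifies tw(G) ≤ 4. For the lower bound, the 5 vertices {0, 1, 2, 4, 7} are pairwise adjacent, and any tree decomposition puts a clique entirely inside one bag — forcing width ≥ 4. Hence tw(G) = 4 exactly.

Treewidth 4.
Bags: B1 = {0, 2, 3, 4, 7}  B2 = {0, 1, 2, 4, 7}  B3 = {2, 3, 4, 6, 7}  B4 = {3, 4, 5, 6, 7}
Tree: B1–B2, B1–B3, B3–B4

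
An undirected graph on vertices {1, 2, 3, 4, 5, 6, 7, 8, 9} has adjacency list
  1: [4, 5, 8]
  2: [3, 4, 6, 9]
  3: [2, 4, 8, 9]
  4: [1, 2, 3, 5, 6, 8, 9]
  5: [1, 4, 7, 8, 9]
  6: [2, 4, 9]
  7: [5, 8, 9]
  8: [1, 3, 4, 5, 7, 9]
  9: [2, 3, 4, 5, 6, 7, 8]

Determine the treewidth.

3

A width-3 tree decomposition is:
Bags: B1 = {3, 4, 8, 9}  B2 = {2, 3, 4, 9}  B3 = {2, 4, 6, 9}  B4 = {4, 5, 8, 9}  B5 = {5, 7, 8, 9}  B6 = {1, 4, 5, 8}
Tree: B1–B2, B2–B3, B1–B4, B4–B5, B4–B6
Each bag holds 4 vertices, so the decomposition has width 3, which upper-bounds the treewidth. For the lower bound, the 4 vertices {1, 4, 5, 8} are pairwise adjacent, and any tree decomposition puts a clique entirely inside one bag — forcing width ≥ 3. Combining the bounds, tw(G) = 3.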